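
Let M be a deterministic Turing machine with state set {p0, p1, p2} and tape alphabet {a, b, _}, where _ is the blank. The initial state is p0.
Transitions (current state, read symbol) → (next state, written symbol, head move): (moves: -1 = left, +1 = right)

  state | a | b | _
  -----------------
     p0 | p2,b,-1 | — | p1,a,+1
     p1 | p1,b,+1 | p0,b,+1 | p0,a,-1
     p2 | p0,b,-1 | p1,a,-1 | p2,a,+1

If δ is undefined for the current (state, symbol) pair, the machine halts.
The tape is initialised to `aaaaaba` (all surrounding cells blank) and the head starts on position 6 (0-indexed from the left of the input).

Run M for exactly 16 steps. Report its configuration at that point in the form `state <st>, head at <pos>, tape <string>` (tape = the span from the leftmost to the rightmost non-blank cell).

state=p0 head=6 tape=aaaaab[a]__   (p0,a)→(p2,b,-1)
state=p2 head=5 tape=aaaaa[b]b__   (p2,b)→(p1,a,-1)
state=p1 head=4 tape=aaaa[a]ab__   (p1,a)→(p1,b,+1)
state=p1 head=5 tape=aaaab[a]b__   (p1,a)→(p1,b,+1)
state=p1 head=6 tape=aaaabb[b]__   (p1,b)→(p0,b,+1)
state=p0 head=7 tape=aaaabbb[_]_   (p0,_)→(p1,a,+1)
state=p1 head=8 tape=aaaabbba[_]   (p1,_)→(p0,a,-1)
state=p0 head=7 tape=aaaabbb[a]a   (p0,a)→(p2,b,-1)
state=p2 head=6 tape=aaaabb[b]ba   (p2,b)→(p1,a,-1)
state=p1 head=5 tape=aaaab[b]aba   (p1,b)→(p0,b,+1)
state=p0 head=6 tape=aaaabb[a]ba   (p0,a)→(p2,b,-1)
state=p2 head=5 tape=aaaab[b]bba   (p2,b)→(p1,a,-1)
state=p1 head=4 tape=aaaa[b]abba   (p1,b)→(p0,b,+1)
state=p0 head=5 tape=aaaab[a]bba   (p0,a)→(p2,b,-1)
state=p2 head=4 tape=aaaa[b]bbba   (p2,b)→(p1,a,-1)
state=p1 head=3 tape=aaa[a]abbba   (p1,a)→(p1,b,+1)
state=p1 head=4 tape=aaab[a]bbba
After 16 steps: state p1, head at 4, tape aaababbba.

state p1, head at 4, tape aaababbba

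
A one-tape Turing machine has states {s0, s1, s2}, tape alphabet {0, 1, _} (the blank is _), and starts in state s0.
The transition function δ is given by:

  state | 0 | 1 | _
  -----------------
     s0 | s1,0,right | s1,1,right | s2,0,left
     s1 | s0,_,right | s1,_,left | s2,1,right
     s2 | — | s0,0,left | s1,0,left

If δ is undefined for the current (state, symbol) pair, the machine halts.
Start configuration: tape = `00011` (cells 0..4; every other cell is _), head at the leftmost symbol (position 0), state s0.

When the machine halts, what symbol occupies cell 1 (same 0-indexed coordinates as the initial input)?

state=s0 head=0 tape=[0]0011   (s0,0)→(s1,0,right)
state=s1 head=1 tape=0[0]011   (s1,0)→(s0,_,right)
state=s0 head=2 tape=0_[0]11   (s0,0)→(s1,0,right)
state=s1 head=3 tape=0_0[1]1   (s1,1)→(s1,_,left)
state=s1 head=2 tape=0_[0]_1   (s1,0)→(s0,_,right)
state=s0 head=3 tape=0__[_]1   (s0,_)→(s2,0,left)
state=s2 head=2 tape=0_[_]01   (s2,_)→(s1,0,left)
state=s1 head=1 tape=0[_]001   (s1,_)→(s2,1,right)
state=s2 head=2 tape=01[0]01
Cell 1 holds 1 when M halts.

1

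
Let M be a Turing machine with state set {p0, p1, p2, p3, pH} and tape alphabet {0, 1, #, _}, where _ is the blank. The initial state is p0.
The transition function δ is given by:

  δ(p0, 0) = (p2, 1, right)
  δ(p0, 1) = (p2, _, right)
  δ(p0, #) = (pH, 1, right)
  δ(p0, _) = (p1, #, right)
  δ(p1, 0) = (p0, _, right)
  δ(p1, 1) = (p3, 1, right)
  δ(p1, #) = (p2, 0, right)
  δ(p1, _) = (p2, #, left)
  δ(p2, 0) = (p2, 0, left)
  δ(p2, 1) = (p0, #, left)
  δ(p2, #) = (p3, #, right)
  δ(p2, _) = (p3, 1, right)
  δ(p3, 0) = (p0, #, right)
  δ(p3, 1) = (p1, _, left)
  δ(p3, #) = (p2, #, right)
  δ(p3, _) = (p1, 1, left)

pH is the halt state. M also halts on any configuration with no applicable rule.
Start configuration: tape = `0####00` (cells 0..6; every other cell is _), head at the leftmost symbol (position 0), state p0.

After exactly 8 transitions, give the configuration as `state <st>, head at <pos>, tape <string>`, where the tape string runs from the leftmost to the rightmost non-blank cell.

state=p0 head=0 tape=[0]####00   (p0,0)→(p2,1,right)
state=p2 head=1 tape=1[#]###00   (p2,#)→(p3,#,right)
state=p3 head=2 tape=1#[#]##00   (p3,#)→(p2,#,right)
state=p2 head=3 tape=1##[#]#00   (p2,#)→(p3,#,right)
state=p3 head=4 tape=1###[#]00   (p3,#)→(p2,#,right)
state=p2 head=5 tape=1####[0]0   (p2,0)→(p2,0,left)
state=p2 head=4 tape=1###[#]00   (p2,#)→(p3,#,right)
state=p3 head=5 tape=1####[0]0   (p3,0)→(p0,#,right)
state=p0 head=6 tape=1#####[0]
After 8 steps: state p0, head at 6, tape 1#####0.

state p0, head at 6, tape 1#####0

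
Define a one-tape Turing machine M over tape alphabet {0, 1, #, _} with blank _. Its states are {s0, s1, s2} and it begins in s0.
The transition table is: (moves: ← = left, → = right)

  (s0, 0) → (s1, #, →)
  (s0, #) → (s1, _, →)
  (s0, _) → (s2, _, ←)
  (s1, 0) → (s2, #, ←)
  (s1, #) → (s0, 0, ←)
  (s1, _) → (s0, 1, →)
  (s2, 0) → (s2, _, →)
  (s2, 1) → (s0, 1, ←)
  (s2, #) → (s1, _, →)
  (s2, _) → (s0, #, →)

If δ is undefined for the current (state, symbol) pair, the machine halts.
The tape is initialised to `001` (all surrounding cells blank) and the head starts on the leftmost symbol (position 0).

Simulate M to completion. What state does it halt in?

s0 | _[0]01   read 0 → write #, move →, go to s1
s1 | _#[0]1   read 0 → write #, move ←, go to s2
s2 | _[#]#1   read # → write _, move →, go to s1
s1 | __[#]1   read # → write 0, move ←, go to s0
s0 | _[_]01   read _ → write _, move ←, go to s2
s2 | [_]_01   read _ → write #, move →, go to s0
s0 | #[_]01   read _ → write _, move ←, go to s2
s2 | [#]_01   read # → write _, move →, go to s1
s1 | _[_]01   read _ → write 1, move →, go to s0
s0 | _1[0]1   read 0 → write #, move →, go to s1
s1 | _1#[1]
No transition is defined for (s1, 1); M halts in state s1.

s1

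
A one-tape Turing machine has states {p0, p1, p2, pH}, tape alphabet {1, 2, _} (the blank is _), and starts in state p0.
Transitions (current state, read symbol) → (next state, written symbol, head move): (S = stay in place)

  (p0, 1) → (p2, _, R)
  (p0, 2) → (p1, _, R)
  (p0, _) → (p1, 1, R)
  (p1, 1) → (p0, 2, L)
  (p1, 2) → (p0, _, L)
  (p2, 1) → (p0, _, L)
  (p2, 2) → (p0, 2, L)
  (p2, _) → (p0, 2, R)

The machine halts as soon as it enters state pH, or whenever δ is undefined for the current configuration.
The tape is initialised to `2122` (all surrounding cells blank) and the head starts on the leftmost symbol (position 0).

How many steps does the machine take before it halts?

p0 | [2]122   read 2 → write _, move R, go to p1
p1 | _[1]22   read 1 → write 2, move L, go to p0
p0 | [_]222   read _ → write 1, move R, go to p1
p1 | 1[2]22   read 2 → write _, move L, go to p0
p0 | [1]_22   read 1 → write _, move R, go to p2
p2 | _[_]22   read _ → write 2, move R, go to p0
p0 | _2[2]2   read 2 → write _, move R, go to p1
p1 | _2_[2]   read 2 → write _, move L, go to p0
p0 | _2[_]_   read _ → write 1, move R, go to p1
p1 | _21[_]
M halts after 9 transitions.

9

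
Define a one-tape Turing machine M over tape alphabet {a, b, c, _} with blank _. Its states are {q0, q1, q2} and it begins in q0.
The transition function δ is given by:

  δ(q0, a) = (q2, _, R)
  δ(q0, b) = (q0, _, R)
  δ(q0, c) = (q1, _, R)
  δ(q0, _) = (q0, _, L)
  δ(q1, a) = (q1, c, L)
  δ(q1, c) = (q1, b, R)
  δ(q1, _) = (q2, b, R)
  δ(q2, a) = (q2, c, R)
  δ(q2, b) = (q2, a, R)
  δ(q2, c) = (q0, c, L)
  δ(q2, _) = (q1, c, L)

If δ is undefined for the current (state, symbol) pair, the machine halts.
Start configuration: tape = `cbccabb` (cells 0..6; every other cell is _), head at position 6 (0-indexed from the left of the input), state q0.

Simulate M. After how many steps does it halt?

14

q0 | cbccab[b]_   read b → write _, move R, go to q0
q0 | cbccab_[_]   read _ → write _, move L, go to q0
q0 | cbccab[_]_   read _ → write _, move L, go to q0
q0 | cbcca[b]__   read b → write _, move R, go to q0
q0 | cbcca_[_]_   read _ → write _, move L, go to q0
q0 | cbcca[_]__   read _ → write _, move L, go to q0
q0 | cbcc[a]___   read a → write _, move R, go to q2
q2 | cbcc_[_]__   read _ → write c, move L, go to q1
q1 | cbcc[_]c__   read _ → write b, move R, go to q2
q2 | cbccb[c]__   read c → write c, move L, go to q0
q0 | cbcc[b]c__   read b → write _, move R, go to q0
q0 | cbcc_[c]__   read c → write _, move R, go to q1
q1 | cbcc__[_]_   read _ → write b, move R, go to q2
q2 | cbcc__b[_]   read _ → write c, move L, go to q1
q1 | cbcc__[b]c
M halts after 14 transitions.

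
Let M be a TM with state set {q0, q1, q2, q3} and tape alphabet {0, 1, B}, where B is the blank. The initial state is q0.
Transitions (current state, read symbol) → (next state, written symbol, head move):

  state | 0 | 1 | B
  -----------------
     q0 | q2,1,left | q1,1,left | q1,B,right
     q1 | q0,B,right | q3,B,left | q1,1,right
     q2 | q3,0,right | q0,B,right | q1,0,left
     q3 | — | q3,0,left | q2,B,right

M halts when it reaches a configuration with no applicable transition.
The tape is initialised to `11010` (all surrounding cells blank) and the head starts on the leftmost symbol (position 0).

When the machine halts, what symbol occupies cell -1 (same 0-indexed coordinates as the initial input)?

0

state=q0 head=0 tape=BB[1]1010   (q0,1)→(q1,1,left)
state=q1 head=-1 tape=B[B]11010   (q1,B)→(q1,1,right)
state=q1 head=0 tape=B1[1]1010   (q1,1)→(q3,B,left)
state=q3 head=-1 tape=B[1]B1010   (q3,1)→(q3,0,left)
state=q3 head=-2 tape=[B]0B1010   (q3,B)→(q2,B,right)
state=q2 head=-1 tape=B[0]B1010   (q2,0)→(q3,0,right)
state=q3 head=0 tape=B0[B]1010   (q3,B)→(q2,B,right)
state=q2 head=1 tape=B0B[1]010   (q2,1)→(q0,B,right)
state=q0 head=2 tape=B0BB[0]10   (q0,0)→(q2,1,left)
state=q2 head=1 tape=B0B[B]110   (q2,B)→(q1,0,left)
state=q1 head=0 tape=B0[B]0110   (q1,B)→(q1,1,right)
state=q1 head=1 tape=B01[0]110   (q1,0)→(q0,B,right)
state=q0 head=2 tape=B01B[1]10   (q0,1)→(q1,1,left)
state=q1 head=1 tape=B01[B]110   (q1,B)→(q1,1,right)
state=q1 head=2 tape=B011[1]10   (q1,1)→(q3,B,left)
state=q3 head=1 tape=B01[1]B10   (q3,1)→(q3,0,left)
state=q3 head=0 tape=B0[1]0B10   (q3,1)→(q3,0,left)
state=q3 head=-1 tape=B[0]00B10
Cell -1 holds 0 when M halts.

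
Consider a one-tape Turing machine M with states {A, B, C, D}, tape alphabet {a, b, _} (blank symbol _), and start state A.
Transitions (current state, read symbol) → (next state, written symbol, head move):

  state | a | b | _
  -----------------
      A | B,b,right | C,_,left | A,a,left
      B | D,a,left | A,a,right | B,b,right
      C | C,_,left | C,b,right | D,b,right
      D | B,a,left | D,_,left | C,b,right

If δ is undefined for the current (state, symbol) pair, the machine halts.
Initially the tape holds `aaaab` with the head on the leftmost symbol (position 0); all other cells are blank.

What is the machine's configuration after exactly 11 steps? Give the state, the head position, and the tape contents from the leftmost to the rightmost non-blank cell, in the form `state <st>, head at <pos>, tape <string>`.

state=A head=0 tape=_[a]aaab   (A,a)→(B,b,right)
state=B head=1 tape=_b[a]aab   (B,a)→(D,a,left)
state=D head=0 tape=_[b]aaab   (D,b)→(D,_,left)
state=D head=-1 tape=[_]_aaab   (D,_)→(C,b,right)
state=C head=0 tape=b[_]aaab   (C,_)→(D,b,right)
state=D head=1 tape=bb[a]aab   (D,a)→(B,a,left)
state=B head=0 tape=b[b]aaab   (B,b)→(A,a,right)
state=A head=1 tape=ba[a]aab   (A,a)→(B,b,right)
state=B head=2 tape=bab[a]ab   (B,a)→(D,a,left)
state=D head=1 tape=ba[b]aab   (D,b)→(D,_,left)
state=D head=0 tape=b[a]_aab   (D,a)→(B,a,left)
state=B head=-1 tape=[b]a_aab
After 11 steps: state B, head at -1, tape ba_aab.

state B, head at -1, tape ba_aab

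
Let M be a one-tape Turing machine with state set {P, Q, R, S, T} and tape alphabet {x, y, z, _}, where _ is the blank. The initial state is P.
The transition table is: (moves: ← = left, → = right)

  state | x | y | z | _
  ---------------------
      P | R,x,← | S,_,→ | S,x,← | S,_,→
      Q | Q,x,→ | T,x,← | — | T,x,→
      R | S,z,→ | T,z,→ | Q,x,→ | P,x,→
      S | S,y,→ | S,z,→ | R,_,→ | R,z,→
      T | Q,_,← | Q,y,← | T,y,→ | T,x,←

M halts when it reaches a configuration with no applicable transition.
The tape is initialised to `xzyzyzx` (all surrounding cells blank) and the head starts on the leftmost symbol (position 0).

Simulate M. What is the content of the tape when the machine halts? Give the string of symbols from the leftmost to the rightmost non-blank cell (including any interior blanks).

state=P head=0 tape=_[x]zyzyzx   (P,x)→(R,x,←)
state=R head=-1 tape=[_]xzyzyzx   (R,_)→(P,x,→)
state=P head=0 tape=x[x]zyzyzx   (P,x)→(R,x,←)
state=R head=-1 tape=[x]xzyzyzx   (R,x)→(S,z,→)
state=S head=0 tape=z[x]zyzyzx   (S,x)→(S,y,→)
state=S head=1 tape=zy[z]yzyzx   (S,z)→(R,_,→)
state=R head=2 tape=zy_[y]zyzx   (R,y)→(T,z,→)
state=T head=3 tape=zy_z[z]yzx   (T,z)→(T,y,→)
state=T head=4 tape=zy_zy[y]zx   (T,y)→(Q,y,←)
state=Q head=3 tape=zy_z[y]yzx   (Q,y)→(T,x,←)
state=T head=2 tape=zy_[z]xyzx   (T,z)→(T,y,→)
state=T head=3 tape=zy_y[x]yzx   (T,x)→(Q,_,←)
state=Q head=2 tape=zy_[y]_yzx   (Q,y)→(T,x,←)
state=T head=1 tape=zy[_]x_yzx   (T,_)→(T,x,←)
state=T head=0 tape=z[y]xx_yzx   (T,y)→(Q,y,←)
state=Q head=-1 tape=[z]yxx_yzx
The non-blank tape span at halt is zyxx_yzx.

zyxx_yzx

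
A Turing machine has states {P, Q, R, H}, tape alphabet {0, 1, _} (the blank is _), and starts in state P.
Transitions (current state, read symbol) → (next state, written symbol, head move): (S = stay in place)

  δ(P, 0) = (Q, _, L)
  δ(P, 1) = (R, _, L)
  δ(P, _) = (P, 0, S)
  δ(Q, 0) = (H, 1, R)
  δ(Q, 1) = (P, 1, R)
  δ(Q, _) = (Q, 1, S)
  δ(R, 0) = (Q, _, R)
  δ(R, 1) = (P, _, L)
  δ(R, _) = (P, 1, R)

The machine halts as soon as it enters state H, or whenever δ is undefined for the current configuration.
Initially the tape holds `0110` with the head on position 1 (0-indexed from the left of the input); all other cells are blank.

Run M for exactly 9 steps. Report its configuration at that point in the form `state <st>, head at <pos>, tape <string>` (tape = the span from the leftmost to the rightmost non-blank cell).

state=P head=1 tape=_0[1]10   (P,1)→(R,_,L)
state=R head=0 tape=_[0]_10   (R,0)→(Q,_,R)
state=Q head=1 tape=__[_]10   (Q,_)→(Q,1,S)
state=Q head=1 tape=__[1]10   (Q,1)→(P,1,R)
state=P head=2 tape=__1[1]0   (P,1)→(R,_,L)
state=R head=1 tape=__[1]_0   (R,1)→(P,_,L)
state=P head=0 tape=_[_]__0   (P,_)→(P,0,S)
state=P head=0 tape=_[0]__0   (P,0)→(Q,_,L)
state=Q head=-1 tape=[_]___0   (Q,_)→(Q,1,S)
state=Q head=-1 tape=[1]___0
After 9 steps: state Q, head at -1, tape 1___0.

state Q, head at -1, tape 1___0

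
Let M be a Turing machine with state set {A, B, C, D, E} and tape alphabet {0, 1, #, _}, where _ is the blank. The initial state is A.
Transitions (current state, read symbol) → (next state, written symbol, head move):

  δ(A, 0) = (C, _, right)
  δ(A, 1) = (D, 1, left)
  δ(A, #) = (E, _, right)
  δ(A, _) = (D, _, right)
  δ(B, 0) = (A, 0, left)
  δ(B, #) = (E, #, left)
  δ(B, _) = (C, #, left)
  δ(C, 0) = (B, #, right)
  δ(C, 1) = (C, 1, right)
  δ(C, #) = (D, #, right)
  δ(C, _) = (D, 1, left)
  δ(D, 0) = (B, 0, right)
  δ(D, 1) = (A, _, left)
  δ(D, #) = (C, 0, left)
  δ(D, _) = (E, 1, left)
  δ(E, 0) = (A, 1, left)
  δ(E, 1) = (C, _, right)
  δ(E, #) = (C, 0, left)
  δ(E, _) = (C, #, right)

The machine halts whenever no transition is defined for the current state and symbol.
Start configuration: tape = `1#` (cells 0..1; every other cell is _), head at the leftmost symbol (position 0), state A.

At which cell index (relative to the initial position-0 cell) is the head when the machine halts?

2

A | __[1]#_   read 1 → write 1, move left, go to D
D | _[_]1#_   read _ → write 1, move left, go to E
E | [_]11#_   read _ → write #, move right, go to C
C | #[1]1#_   read 1 → write 1, move right, go to C
C | #1[1]#_   read 1 → write 1, move right, go to C
C | #11[#]_   read # → write #, move right, go to D
D | #11#[_]   read _ → write 1, move left, go to E
E | #11[#]1   read # → write 0, move left, go to C
C | #1[1]01   read 1 → write 1, move right, go to C
C | #11[0]1   read 0 → write #, move right, go to B
B | #11#[1]
At halt the head is at cell 2.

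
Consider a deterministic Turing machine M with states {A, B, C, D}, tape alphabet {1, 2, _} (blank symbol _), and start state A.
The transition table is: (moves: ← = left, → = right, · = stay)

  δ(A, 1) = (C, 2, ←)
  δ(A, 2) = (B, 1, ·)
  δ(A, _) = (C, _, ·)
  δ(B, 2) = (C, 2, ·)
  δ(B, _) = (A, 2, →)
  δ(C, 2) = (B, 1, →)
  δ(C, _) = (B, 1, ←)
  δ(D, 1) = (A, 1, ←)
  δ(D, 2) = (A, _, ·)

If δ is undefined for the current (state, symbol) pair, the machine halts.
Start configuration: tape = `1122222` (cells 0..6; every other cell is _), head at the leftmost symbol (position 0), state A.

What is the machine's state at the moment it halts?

A | __[1]122222   read 1 → write 2, move ←, go to C
C | _[_]2122222   read _ → write 1, move ←, go to B
B | [_]12122222   read _ → write 2, move →, go to A
A | 2[1]2122222   read 1 → write 2, move ←, go to C
C | [2]22122222   read 2 → write 1, move →, go to B
B | 1[2]2122222   read 2 → write 2, move ·, go to C
C | 1[2]2122222   read 2 → write 1, move →, go to B
B | 11[2]122222   read 2 → write 2, move ·, go to C
C | 11[2]122222   read 2 → write 1, move →, go to B
B | 111[1]22222
No transition is defined for (B, 1); M halts in state B.

B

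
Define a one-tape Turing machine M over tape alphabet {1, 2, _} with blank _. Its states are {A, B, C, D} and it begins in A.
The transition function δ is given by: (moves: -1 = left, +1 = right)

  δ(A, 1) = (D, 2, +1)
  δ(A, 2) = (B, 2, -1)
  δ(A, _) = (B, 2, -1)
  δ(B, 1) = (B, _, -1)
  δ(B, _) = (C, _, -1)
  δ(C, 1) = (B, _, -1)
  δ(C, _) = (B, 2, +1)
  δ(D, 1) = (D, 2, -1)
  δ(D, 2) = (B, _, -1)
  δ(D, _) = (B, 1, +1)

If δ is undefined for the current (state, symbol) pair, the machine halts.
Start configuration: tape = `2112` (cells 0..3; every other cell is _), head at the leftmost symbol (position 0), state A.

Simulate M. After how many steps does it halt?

4

state=A head=0 tape=__[2]112   (A,2)→(B,2,-1)
state=B head=-1 tape=_[_]2112   (B,_)→(C,_,-1)
state=C head=-2 tape=[_]_2112   (C,_)→(B,2,+1)
state=B head=-1 tape=2[_]2112   (B,_)→(C,_,-1)
state=C head=-2 tape=[2]_2112
M halts after 4 transitions.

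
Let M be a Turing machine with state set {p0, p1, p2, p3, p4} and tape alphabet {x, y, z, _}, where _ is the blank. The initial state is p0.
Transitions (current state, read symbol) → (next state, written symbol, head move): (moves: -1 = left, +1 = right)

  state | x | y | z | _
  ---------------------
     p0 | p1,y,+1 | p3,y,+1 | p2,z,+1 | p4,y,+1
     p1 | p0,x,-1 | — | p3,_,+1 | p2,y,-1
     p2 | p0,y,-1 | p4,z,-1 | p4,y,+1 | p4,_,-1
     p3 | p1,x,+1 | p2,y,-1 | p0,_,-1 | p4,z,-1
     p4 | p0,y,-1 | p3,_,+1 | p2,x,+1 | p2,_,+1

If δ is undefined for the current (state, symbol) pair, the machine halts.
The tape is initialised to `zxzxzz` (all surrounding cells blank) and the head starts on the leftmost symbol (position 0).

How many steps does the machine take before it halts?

p0 | [z]xzxzz   read z → write z, move +1, go to p2
p2 | z[x]zxzz   read x → write y, move -1, go to p0
p0 | [z]yzxzz   read z → write z, move +1, go to p2
p2 | z[y]zxzz   read y → write z, move -1, go to p4
p4 | [z]zzxzz   read z → write x, move +1, go to p2
p2 | x[z]zxzz   read z → write y, move +1, go to p4
p4 | xy[z]xzz   read z → write x, move +1, go to p2
p2 | xyx[x]zz   read x → write y, move -1, go to p0
p0 | xy[x]yzz   read x → write y, move +1, go to p1
p1 | xyy[y]zz
M halts after 9 transitions.

9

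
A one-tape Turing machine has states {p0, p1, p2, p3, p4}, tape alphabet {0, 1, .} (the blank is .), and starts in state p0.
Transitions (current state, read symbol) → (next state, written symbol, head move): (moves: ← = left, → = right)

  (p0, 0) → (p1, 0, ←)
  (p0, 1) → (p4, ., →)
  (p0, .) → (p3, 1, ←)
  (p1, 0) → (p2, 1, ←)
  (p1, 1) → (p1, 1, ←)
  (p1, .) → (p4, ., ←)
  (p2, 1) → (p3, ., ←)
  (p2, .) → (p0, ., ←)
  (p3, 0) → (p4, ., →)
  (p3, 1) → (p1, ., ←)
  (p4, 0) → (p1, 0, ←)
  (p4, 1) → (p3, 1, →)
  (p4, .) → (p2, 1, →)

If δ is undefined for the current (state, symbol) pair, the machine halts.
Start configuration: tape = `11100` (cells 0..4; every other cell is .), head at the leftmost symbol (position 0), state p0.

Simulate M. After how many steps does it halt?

25

state=p0 head=0 tape=..[1]1100   (p0,1)→(p4,.,→)
state=p4 head=1 tape=...[1]100   (p4,1)→(p3,1,→)
state=p3 head=2 tape=...1[1]00   (p3,1)→(p1,.,←)
state=p1 head=1 tape=...[1].00   (p1,1)→(p1,1,←)
state=p1 head=0 tape=..[.]1.00   (p1,.)→(p4,.,←)
state=p4 head=-1 tape=.[.].1.00   (p4,.)→(p2,1,→)
state=p2 head=0 tape=.1[.]1.00   (p2,.)→(p0,.,←)
state=p0 head=-1 tape=.[1].1.00   (p0,1)→(p4,.,→)
state=p4 head=0 tape=..[.]1.00   (p4,.)→(p2,1,→)
state=p2 head=1 tape=..1[1].00   (p2,1)→(p3,.,←)
state=p3 head=0 tape=..[1]..00   (p3,1)→(p1,.,←)
state=p1 head=-1 tape=.[.]...00   (p1,.)→(p4,.,←)
state=p4 head=-2 tape=[.]....00   (p4,.)→(p2,1,→)
state=p2 head=-1 tape=1[.]...00   (p2,.)→(p0,.,←)
state=p0 head=-2 tape=[1]....00   (p0,1)→(p4,.,→)
state=p4 head=-1 tape=.[.]...00   (p4,.)→(p2,1,→)
state=p2 head=0 tape=.1[.]..00   (p2,.)→(p0,.,←)
state=p0 head=-1 tape=.[1]...00   (p0,1)→(p4,.,→)
state=p4 head=0 tape=..[.]..00   (p4,.)→(p2,1,→)
state=p2 head=1 tape=..1[.].00   (p2,.)→(p0,.,←)
state=p0 head=0 tape=..[1]..00   (p0,1)→(p4,.,→)
state=p4 head=1 tape=...[.].00   (p4,.)→(p2,1,→)
state=p2 head=2 tape=...1[.]00   (p2,.)→(p0,.,←)
state=p0 head=1 tape=...[1].00   (p0,1)→(p4,.,→)
state=p4 head=2 tape=....[.]00   (p4,.)→(p2,1,→)
state=p2 head=3 tape=....1[0]0
M halts after 25 transitions.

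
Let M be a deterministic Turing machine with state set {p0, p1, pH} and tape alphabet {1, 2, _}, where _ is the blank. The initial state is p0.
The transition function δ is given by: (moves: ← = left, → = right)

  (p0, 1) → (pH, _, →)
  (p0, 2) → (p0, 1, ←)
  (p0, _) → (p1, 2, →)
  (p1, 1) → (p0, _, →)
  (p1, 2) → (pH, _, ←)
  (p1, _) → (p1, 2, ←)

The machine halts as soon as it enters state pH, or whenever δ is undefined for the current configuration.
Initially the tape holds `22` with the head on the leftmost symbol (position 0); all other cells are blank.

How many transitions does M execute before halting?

p0 | _[2]2__   read 2 → write 1, move ←, go to p0
p0 | [_]12__   read _ → write 2, move →, go to p1
p1 | 2[1]2__   read 1 → write _, move →, go to p0
p0 | 2_[2]__   read 2 → write 1, move ←, go to p0
p0 | 2[_]1__   read _ → write 2, move →, go to p1
p1 | 22[1]__   read 1 → write _, move →, go to p0
p0 | 22_[_]_   read _ → write 2, move →, go to p1
p1 | 22_2[_]   read _ → write 2, move ←, go to p1
p1 | 22_[2]2   read 2 → write _, move ←, go to pH
pH | 22[_]_2
M halts after 9 transitions.

9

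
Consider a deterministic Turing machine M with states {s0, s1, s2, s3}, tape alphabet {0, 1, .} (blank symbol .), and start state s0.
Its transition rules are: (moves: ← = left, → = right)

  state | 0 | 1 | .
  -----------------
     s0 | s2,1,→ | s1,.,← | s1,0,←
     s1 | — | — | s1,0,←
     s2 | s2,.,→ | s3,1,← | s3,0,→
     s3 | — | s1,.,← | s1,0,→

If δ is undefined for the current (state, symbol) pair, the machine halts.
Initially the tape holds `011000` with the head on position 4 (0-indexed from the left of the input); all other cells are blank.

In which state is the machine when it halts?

state=s0 head=4 tape=0110[0]0...   (s0,0)→(s2,1,→)
state=s2 head=5 tape=01101[0]...   (s2,0)→(s2,.,→)
state=s2 head=6 tape=01101.[.]..   (s2,.)→(s3,0,→)
state=s3 head=7 tape=01101.0[.].   (s3,.)→(s1,0,→)
state=s1 head=8 tape=01101.00[.]   (s1,.)→(s1,0,←)
state=s1 head=7 tape=01101.0[0]0
No transition is defined for (s1, 0); M halts in state s1.

s1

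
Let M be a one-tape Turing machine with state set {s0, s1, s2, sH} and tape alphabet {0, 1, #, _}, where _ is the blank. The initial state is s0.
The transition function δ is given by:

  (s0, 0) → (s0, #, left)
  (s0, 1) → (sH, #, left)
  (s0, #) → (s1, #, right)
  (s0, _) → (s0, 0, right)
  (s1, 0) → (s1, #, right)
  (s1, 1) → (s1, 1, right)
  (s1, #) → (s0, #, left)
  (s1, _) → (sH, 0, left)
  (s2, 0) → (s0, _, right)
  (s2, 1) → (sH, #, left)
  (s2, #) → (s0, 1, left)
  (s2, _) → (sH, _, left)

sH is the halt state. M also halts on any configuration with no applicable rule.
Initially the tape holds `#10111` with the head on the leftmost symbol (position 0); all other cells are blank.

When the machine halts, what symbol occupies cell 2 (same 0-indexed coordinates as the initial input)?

#

s0 | [#]10111_   read # → write #, move right, go to s1
s1 | #[1]0111_   read 1 → write 1, move right, go to s1
s1 | #1[0]111_   read 0 → write #, move right, go to s1
s1 | #1#[1]11_   read 1 → write 1, move right, go to s1
s1 | #1#1[1]1_   read 1 → write 1, move right, go to s1
s1 | #1#11[1]_   read 1 → write 1, move right, go to s1
s1 | #1#111[_]   read _ → write 0, move left, go to sH
sH | #1#11[1]0
Cell 2 holds # when M halts.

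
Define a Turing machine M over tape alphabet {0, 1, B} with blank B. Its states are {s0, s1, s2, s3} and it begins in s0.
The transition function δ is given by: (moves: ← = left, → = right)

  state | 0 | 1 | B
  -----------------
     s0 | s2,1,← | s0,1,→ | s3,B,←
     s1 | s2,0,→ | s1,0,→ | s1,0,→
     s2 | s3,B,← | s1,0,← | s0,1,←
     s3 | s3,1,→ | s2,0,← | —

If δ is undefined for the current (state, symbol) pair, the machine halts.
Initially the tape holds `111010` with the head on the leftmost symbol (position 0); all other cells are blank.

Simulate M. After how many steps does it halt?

state=s0 head=0 tape=[1]11010   (s0,1)→(s0,1,→)
state=s0 head=1 tape=1[1]1010   (s0,1)→(s0,1,→)
state=s0 head=2 tape=11[1]010   (s0,1)→(s0,1,→)
state=s0 head=3 tape=111[0]10   (s0,0)→(s2,1,←)
state=s2 head=2 tape=11[1]110   (s2,1)→(s1,0,←)
state=s1 head=1 tape=1[1]0110   (s1,1)→(s1,0,→)
state=s1 head=2 tape=10[0]110   (s1,0)→(s2,0,→)
state=s2 head=3 tape=100[1]10   (s2,1)→(s1,0,←)
state=s1 head=2 tape=10[0]010   (s1,0)→(s2,0,→)
state=s2 head=3 tape=100[0]10   (s2,0)→(s3,B,←)
state=s3 head=2 tape=10[0]B10   (s3,0)→(s3,1,→)
state=s3 head=3 tape=101[B]10
M halts after 11 transitions.

11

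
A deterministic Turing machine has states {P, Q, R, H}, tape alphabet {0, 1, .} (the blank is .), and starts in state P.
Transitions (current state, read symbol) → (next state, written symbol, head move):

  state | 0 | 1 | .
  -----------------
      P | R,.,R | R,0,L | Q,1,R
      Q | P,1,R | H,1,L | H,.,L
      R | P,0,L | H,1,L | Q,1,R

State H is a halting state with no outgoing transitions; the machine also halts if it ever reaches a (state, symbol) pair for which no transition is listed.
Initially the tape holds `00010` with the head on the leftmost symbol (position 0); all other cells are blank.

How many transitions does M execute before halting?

P | [0]0010   read 0 → write ., move R, go to R
R | .[0]010   read 0 → write 0, move L, go to P
P | [.]0010   read . → write 1, move R, go to Q
Q | 1[0]010   read 0 → write 1, move R, go to P
P | 11[0]10   read 0 → write ., move R, go to R
R | 11.[1]0   read 1 → write 1, move L, go to H
H | 11[.]10
M halts after 6 transitions.

6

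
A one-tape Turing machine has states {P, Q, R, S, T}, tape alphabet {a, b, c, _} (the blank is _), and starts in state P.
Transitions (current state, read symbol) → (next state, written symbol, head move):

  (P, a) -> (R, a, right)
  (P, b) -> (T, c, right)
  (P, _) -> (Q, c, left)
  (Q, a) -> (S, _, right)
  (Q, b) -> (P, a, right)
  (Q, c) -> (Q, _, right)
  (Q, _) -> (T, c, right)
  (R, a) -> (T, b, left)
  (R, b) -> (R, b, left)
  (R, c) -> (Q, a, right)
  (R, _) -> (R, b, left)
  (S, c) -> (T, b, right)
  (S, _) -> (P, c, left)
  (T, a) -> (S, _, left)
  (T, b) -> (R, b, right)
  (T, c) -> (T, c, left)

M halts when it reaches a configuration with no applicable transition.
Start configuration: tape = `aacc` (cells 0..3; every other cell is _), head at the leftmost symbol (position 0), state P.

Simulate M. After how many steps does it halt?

state=P head=0 tape=____[a]acc   (P,a)→(R,a,right)
state=R head=1 tape=____a[a]cc   (R,a)→(T,b,left)
state=T head=0 tape=____[a]bcc   (T,a)→(S,_,left)
state=S head=-1 tape=___[_]_bcc   (S,_)→(P,c,left)
state=P head=-2 tape=__[_]c_bcc   (P,_)→(Q,c,left)
state=Q head=-3 tape=_[_]cc_bcc   (Q,_)→(T,c,right)
state=T head=-2 tape=_c[c]c_bcc   (T,c)→(T,c,left)
state=T head=-3 tape=_[c]cc_bcc   (T,c)→(T,c,left)
state=T head=-4 tape=[_]ccc_bcc
M halts after 8 transitions.

8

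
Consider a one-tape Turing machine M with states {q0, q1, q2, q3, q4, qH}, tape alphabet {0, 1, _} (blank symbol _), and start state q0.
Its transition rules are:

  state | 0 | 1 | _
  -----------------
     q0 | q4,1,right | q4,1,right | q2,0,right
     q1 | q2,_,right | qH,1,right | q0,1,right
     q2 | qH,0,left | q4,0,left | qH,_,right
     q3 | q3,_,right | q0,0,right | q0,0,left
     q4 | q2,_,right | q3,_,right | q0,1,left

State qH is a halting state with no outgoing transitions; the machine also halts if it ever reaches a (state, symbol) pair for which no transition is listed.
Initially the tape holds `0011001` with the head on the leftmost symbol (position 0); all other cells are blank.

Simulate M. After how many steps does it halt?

q0 | [0]011001_   read 0 → write 1, move right, go to q4
q4 | 1[0]11001_   read 0 → write _, move right, go to q2
q2 | 1_[1]1001_   read 1 → write 0, move left, go to q4
q4 | 1[_]01001_   read _ → write 1, move left, go to q0
q0 | [1]101001_   read 1 → write 1, move right, go to q4
q4 | 1[1]01001_   read 1 → write _, move right, go to q3
q3 | 1_[0]1001_   read 0 → write _, move right, go to q3
q3 | 1__[1]001_   read 1 → write 0, move right, go to q0
q0 | 1__0[0]01_   read 0 → write 1, move right, go to q4
q4 | 1__01[0]1_   read 0 → write _, move right, go to q2
q2 | 1__01_[1]_   read 1 → write 0, move left, go to q4
q4 | 1__01[_]0_   read _ → write 1, move left, go to q0
q0 | 1__0[1]10_   read 1 → write 1, move right, go to q4
q4 | 1__01[1]0_   read 1 → write _, move right, go to q3
q3 | 1__01_[0]_   read 0 → write _, move right, go to q3
q3 | 1__01__[_]   read _ → write 0, move left, go to q0
q0 | 1__01_[_]0   read _ → write 0, move right, go to q2
q2 | 1__01_0[0]   read 0 → write 0, move left, go to qH
qH | 1__01_[0]0
M halts after 18 transitions.

18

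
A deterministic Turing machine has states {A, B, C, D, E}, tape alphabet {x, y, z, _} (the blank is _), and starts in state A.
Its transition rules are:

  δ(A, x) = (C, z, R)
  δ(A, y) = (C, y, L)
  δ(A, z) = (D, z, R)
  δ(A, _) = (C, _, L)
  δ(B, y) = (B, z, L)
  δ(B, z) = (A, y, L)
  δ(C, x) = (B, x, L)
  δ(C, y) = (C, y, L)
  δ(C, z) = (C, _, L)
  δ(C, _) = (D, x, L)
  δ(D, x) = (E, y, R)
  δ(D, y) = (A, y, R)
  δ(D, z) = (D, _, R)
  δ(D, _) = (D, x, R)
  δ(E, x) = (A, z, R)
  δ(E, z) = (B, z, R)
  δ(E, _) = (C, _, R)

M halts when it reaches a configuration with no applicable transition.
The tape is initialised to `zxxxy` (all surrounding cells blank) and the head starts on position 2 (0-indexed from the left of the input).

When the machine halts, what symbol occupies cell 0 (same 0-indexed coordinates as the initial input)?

x

A | __zx[x]xy   read x → write z, move R, go to C
C | __zxz[x]y   read x → write x, move L, go to B
B | __zx[z]xy   read z → write y, move L, go to A
A | __z[x]yxy   read x → write z, move R, go to C
C | __zz[y]xy   read y → write y, move L, go to C
C | __z[z]yxy   read z → write _, move L, go to C
C | __[z]_yxy   read z → write _, move L, go to C
C | _[_]__yxy   read _ → write x, move L, go to D
D | [_]x__yxy   read _ → write x, move R, go to D
D | x[x]__yxy   read x → write y, move R, go to E
E | xy[_]_yxy   read _ → write _, move R, go to C
C | xy_[_]yxy   read _ → write x, move L, go to D
D | xy[_]xyxy   read _ → write x, move R, go to D
D | xyx[x]yxy   read x → write y, move R, go to E
E | xyxy[y]xy
Cell 0 holds x when M halts.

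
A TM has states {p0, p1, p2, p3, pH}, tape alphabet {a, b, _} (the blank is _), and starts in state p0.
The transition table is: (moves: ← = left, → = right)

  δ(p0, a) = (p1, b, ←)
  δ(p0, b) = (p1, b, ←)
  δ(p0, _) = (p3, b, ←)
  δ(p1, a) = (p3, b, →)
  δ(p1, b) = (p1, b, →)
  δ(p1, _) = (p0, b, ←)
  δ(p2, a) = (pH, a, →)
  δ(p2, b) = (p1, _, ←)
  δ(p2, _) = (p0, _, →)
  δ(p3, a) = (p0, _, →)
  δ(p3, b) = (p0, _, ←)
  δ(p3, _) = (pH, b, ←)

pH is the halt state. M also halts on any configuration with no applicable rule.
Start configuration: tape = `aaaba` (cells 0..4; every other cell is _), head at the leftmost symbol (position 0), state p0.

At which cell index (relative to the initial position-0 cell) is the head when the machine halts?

state=p0 head=0 tape=____[a]aaba   (p0,a)→(p1,b,←)
state=p1 head=-1 tape=___[_]baaba   (p1,_)→(p0,b,←)
state=p0 head=-2 tape=__[_]bbaaba   (p0,_)→(p3,b,←)
state=p3 head=-3 tape=_[_]bbbaaba   (p3,_)→(pH,b,←)
state=pH head=-4 tape=[_]bbbbaaba
At halt the head is at cell -4.

-4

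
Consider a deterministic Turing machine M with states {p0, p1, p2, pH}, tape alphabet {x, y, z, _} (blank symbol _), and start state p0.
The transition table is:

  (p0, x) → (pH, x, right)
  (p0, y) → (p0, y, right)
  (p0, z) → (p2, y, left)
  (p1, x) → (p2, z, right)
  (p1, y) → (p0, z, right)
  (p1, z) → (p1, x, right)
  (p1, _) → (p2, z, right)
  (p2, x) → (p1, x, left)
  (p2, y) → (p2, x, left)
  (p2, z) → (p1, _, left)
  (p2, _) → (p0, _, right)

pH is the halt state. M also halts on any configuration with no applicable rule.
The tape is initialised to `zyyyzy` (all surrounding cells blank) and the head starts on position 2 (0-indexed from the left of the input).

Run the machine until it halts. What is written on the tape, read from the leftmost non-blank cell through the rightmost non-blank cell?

p0 | _zy[y]yzy   read y → write y, move right, go to p0
p0 | _zyy[y]zy   read y → write y, move right, go to p0
p0 | _zyyy[z]y   read z → write y, move left, go to p2
p2 | _zyy[y]yy   read y → write x, move left, go to p2
p2 | _zy[y]xyy   read y → write x, move left, go to p2
p2 | _z[y]xxyy   read y → write x, move left, go to p2
p2 | _[z]xxxyy   read z → write _, move left, go to p1
p1 | [_]_xxxyy   read _ → write z, move right, go to p2
p2 | z[_]xxxyy   read _ → write _, move right, go to p0
p0 | z_[x]xxyy   read x → write x, move right, go to pH
pH | z_x[x]xyy
The non-blank tape span at halt is z_xxxyy.

z_xxxyy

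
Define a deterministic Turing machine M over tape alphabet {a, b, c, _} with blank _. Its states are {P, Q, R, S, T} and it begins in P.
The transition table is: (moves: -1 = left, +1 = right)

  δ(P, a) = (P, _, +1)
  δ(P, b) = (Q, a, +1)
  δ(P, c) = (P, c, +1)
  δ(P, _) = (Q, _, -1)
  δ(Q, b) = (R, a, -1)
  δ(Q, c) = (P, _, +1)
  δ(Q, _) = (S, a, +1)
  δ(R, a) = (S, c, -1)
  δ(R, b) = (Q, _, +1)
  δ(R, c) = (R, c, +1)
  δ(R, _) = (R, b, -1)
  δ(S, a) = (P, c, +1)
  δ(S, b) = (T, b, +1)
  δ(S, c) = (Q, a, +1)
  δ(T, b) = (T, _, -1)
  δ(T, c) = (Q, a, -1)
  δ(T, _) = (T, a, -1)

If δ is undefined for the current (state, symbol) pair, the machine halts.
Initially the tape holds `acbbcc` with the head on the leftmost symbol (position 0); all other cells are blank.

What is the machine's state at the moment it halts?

P | [a]cbbcc_   read a → write _, move +1, go to P
P | _[c]bbcc_   read c → write c, move +1, go to P
P | _c[b]bcc_   read b → write a, move +1, go to Q
Q | _ca[b]cc_   read b → write a, move -1, go to R
R | _c[a]acc_   read a → write c, move -1, go to S
S | _[c]cacc_   read c → write a, move +1, go to Q
Q | _a[c]acc_   read c → write _, move +1, go to P
P | _a_[a]cc_   read a → write _, move +1, go to P
P | _a__[c]c_   read c → write c, move +1, go to P
P | _a__c[c]_   read c → write c, move +1, go to P
P | _a__cc[_]   read _ → write _, move -1, go to Q
Q | _a__c[c]_   read c → write _, move +1, go to P
P | _a__c_[_]   read _ → write _, move -1, go to Q
Q | _a__c[_]_   read _ → write a, move +1, go to S
S | _a__ca[_]
No transition is defined for (S, _); M halts in state S.

S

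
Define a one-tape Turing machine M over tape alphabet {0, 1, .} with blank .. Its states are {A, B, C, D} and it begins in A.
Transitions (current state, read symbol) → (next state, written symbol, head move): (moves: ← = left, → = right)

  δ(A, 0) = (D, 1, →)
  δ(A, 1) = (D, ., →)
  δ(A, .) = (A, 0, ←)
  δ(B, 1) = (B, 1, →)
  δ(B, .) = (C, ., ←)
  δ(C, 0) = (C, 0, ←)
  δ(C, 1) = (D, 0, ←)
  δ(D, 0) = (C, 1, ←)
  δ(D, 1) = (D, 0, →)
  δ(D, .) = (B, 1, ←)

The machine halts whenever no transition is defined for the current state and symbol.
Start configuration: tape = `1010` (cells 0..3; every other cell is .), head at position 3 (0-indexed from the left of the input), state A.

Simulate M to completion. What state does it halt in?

C

state=A head=3 tape=...101[0]..   (A,0)→(D,1,→)
state=D head=4 tape=...1011[.].   (D,.)→(B,1,←)
state=B head=3 tape=...101[1]1.   (B,1)→(B,1,→)
state=B head=4 tape=...1011[1].   (B,1)→(B,1,→)
state=B head=5 tape=...10111[.]   (B,.)→(C,.,←)
state=C head=4 tape=...1011[1].   (C,1)→(D,0,←)
state=D head=3 tape=...101[1]0.   (D,1)→(D,0,→)
state=D head=4 tape=...1010[0].   (D,0)→(C,1,←)
state=C head=3 tape=...101[0]1.   (C,0)→(C,0,←)
state=C head=2 tape=...10[1]01.   (C,1)→(D,0,←)
state=D head=1 tape=...1[0]001.   (D,0)→(C,1,←)
state=C head=0 tape=...[1]1001.   (C,1)→(D,0,←)
state=D head=-1 tape=..[.]01001.   (D,.)→(B,1,←)
state=B head=-2 tape=.[.]101001.   (B,.)→(C,.,←)
state=C head=-3 tape=[.].101001.
No transition is defined for (C, .); M halts in state C.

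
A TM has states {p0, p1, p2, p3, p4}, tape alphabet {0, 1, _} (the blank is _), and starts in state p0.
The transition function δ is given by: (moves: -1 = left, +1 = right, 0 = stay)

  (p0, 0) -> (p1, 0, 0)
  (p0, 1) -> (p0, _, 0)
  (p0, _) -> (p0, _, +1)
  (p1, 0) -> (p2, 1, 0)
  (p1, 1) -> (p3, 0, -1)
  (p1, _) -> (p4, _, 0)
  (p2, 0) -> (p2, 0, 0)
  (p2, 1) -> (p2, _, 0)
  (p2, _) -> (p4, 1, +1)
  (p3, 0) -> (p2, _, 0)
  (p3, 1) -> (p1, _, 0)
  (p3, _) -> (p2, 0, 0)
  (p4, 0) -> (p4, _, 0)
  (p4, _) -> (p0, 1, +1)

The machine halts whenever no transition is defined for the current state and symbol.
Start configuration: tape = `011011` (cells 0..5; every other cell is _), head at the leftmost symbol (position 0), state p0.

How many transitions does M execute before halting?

state=p0 head=0 tape=[0]11011   (p0,0)→(p1,0,0)
state=p1 head=0 tape=[0]11011   (p1,0)→(p2,1,0)
state=p2 head=0 tape=[1]11011   (p2,1)→(p2,_,0)
state=p2 head=0 tape=[_]11011   (p2,_)→(p4,1,+1)
state=p4 head=1 tape=1[1]1011
M halts after 4 transitions.

4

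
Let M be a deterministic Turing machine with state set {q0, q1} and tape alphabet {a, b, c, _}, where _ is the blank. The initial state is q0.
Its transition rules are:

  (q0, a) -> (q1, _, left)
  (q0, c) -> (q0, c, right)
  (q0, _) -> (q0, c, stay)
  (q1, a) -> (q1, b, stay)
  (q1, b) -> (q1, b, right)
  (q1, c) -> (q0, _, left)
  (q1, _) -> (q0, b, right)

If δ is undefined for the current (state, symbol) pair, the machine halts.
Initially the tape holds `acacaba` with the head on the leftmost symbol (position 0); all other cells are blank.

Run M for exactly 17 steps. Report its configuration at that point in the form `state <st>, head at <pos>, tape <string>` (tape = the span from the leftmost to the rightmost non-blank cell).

state=q0 head=0 tape=_[a]cacaba   (q0,a)→(q1,_,left)
state=q1 head=-1 tape=[_]_cacaba   (q1,_)→(q0,b,right)
state=q0 head=0 tape=b[_]cacaba   (q0,_)→(q0,c,stay)
state=q0 head=0 tape=b[c]cacaba   (q0,c)→(q0,c,right)
state=q0 head=1 tape=bc[c]acaba   (q0,c)→(q0,c,right)
state=q0 head=2 tape=bcc[a]caba   (q0,a)→(q1,_,left)
state=q1 head=1 tape=bc[c]_caba   (q1,c)→(q0,_,left)
state=q0 head=0 tape=b[c]__caba   (q0,c)→(q0,c,right)
state=q0 head=1 tape=bc[_]_caba   (q0,_)→(q0,c,stay)
state=q0 head=1 tape=bc[c]_caba   (q0,c)→(q0,c,right)
state=q0 head=2 tape=bcc[_]caba   (q0,_)→(q0,c,stay)
state=q0 head=2 tape=bcc[c]caba   (q0,c)→(q0,c,right)
state=q0 head=3 tape=bccc[c]aba   (q0,c)→(q0,c,right)
state=q0 head=4 tape=bcccc[a]ba   (q0,a)→(q1,_,left)
state=q1 head=3 tape=bccc[c]_ba   (q1,c)→(q0,_,left)
state=q0 head=2 tape=bcc[c]__ba   (q0,c)→(q0,c,right)
state=q0 head=3 tape=bccc[_]_ba   (q0,_)→(q0,c,stay)
state=q0 head=3 tape=bccc[c]_ba
After 17 steps: state q0, head at 3, tape bcccc_ba.

state q0, head at 3, tape bcccc_ba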